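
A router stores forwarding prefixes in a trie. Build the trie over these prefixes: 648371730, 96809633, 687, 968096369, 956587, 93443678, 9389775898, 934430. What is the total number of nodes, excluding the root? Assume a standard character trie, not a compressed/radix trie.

42

Trace insertions, counting only characters that open a new branch:
  "648371730" → 9 new (6, 4, 8, 3, 7, 1, 7, 3, 0)
  "96809633" → 8 new (9, 6, 8, 0, 9, 6, 3, 3)
  "687" → prefix "6" already present; 2 new (8, 7)
  "968096369" → prefix "9680963" already present; 2 new (6, 9)
  "956587" → prefix "9" already present; 5 new (5, 6, 5, 8, 7)
  "93443678" → prefix "9" already present; 7 new (3, 4, 4, 3, 6, 7, 8)
  "9389775898" → prefix "93" already present; 8 new (8, 9, 7, 7, 5, 8, 9, 8)
  "934430" → prefix "93443" already present; 1 new (0)
Total nodes = 9 + 8 + 2 + 2 + 5 + 7 + 8 + 1 = 42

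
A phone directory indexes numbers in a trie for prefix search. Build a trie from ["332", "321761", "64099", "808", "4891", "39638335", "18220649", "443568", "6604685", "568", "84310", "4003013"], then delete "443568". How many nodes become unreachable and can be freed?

5

Walk "443568" from the leaf back toward the root, removing each node that no remaining word uses.
The suffix "43568" (5 nodes) is used only by "443568"; the node for "4" still has the child "8", so pruning stops there.
Nodes removed: 5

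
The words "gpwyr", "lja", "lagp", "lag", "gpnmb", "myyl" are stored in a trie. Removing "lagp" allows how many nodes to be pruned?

After clearing the end-marker at "lagp", prune upward until reaching a node still needed by another word.
The suffix "p" (1 node) is used only by "lagp"; "lag" is itself a stored word, so pruning stops there.
Nodes removed: 1

1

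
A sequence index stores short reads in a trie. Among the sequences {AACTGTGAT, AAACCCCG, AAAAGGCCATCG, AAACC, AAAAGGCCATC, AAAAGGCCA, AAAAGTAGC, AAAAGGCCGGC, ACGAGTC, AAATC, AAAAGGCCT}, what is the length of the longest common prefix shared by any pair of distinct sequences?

Equivalently: take the maximum, over all pairs, of their longest common prefix length.
e.g. "AAAAGGCCATC" and "AAAAGGCCATCG" share the prefix "AAAAGGCCATC" of length 11; no pair shares a longer one.
Longest shared-prefix length: 11

11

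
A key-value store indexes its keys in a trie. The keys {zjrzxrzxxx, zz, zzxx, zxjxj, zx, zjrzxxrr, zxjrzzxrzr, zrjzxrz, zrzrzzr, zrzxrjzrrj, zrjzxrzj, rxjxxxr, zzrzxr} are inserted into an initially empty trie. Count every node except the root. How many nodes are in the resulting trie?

For each word, the new-node count is its length minus the longest prefix already in the trie:
  "zjrzxrzxxx" → 10 new (z, j, r, z, x, r, z, x, x, x)
  "zz" → prefix "z" already present; 1 new (z)
  "zzxx" → prefix "zz" already present; 2 new (x, x)
  "zxjxj" → prefix "z" already present; 4 new (x, j, x, j)
  "zx" → prefix "zx" already present; 0 new (none)
  "zjrzxxrr" → prefix "zjrzx" already present; 3 new (x, r, r)
  "zxjrzzxrzr" → prefix "zxj" already present; 7 new (r, z, z, x, r, z, r)
  "zrjzxrz" → prefix "z" already present; 6 new (r, j, z, x, r, z)
  "zrzrzzr" → prefix "zr" already present; 5 new (z, r, z, z, r)
  "zrzxrjzrrj" → prefix "zrz" already present; 7 new (x, r, j, z, r, r, j)
  "zrjzxrzj" → prefix "zrjzxrz" already present; 1 new (j)
  "rxjxxxr" → 7 new (r, x, j, x, x, x, r)
  "zzrzxr" → prefix "zz" already present; 4 new (r, z, x, r)
Total nodes = 10 + 1 + 2 + 4 + 0 + 3 + 7 + 6 + 5 + 7 + 1 + 7 + 4 = 57

57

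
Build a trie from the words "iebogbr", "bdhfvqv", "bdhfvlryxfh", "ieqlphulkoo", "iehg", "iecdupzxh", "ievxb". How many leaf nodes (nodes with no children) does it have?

A leaf is a node with no children — equivalently, the end of a word that is not a proper prefix of any other stored word.
Those words: "bdhfvlryxfh", "bdhfvqv", "iebogbr", "iecdupzxh", "iehg", "ieqlphulkoo", "ievxb"
Leaf count: 7

7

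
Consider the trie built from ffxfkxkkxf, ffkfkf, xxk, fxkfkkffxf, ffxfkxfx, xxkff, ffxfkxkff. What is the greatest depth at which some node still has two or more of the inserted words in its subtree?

Look for the deepest trie node that still has at least two words in its subtree.
e.g. "ffxfkxkff" and "ffxfkxkkxf" share the prefix "ffxfkxk" of length 7; no pair shares a longer one.
Longest shared-prefix length: 7

7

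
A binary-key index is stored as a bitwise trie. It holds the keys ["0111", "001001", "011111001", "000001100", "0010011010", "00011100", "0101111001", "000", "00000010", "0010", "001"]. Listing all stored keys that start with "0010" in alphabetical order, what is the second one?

001001

Words with prefix "0010", in lexicographic order: "0010", "001001", "0010011010"
The 2nd is 001001.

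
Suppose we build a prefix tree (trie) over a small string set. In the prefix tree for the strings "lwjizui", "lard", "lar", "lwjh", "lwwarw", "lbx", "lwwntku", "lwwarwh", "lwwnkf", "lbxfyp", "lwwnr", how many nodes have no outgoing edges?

A leaf is a node with no children — equivalently, the end of a word that is not a proper prefix of any other stored word.
Those words: "lard", "lbxfyp", "lwjh", "lwjizui", "lwwarwh", "lwwnkf", "lwwnr", "lwwntku"
Leaf count: 8

8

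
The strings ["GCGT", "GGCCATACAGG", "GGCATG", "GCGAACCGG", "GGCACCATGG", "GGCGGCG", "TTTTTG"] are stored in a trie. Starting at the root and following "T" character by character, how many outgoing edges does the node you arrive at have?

1

Follow the path "T" to its node, then look at its outgoing edges.
Characters that immediately follow "T" among the stored strings: {T}.
That node has 1 child edge.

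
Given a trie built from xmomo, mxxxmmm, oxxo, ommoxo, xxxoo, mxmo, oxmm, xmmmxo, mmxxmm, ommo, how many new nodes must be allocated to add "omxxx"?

3

"om" is already a path in the trie; the remaining "xxx" must be added.
So 5 − 2 = 3 new nodes.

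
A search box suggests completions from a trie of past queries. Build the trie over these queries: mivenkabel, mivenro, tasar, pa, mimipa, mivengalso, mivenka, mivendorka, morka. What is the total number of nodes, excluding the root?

37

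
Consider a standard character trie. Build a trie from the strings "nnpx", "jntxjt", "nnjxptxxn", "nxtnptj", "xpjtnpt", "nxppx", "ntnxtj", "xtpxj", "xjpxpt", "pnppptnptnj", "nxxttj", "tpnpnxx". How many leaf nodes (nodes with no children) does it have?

12

Leaves are exactly the stored words that no other stored word extends.
Those words: "jntxjt", "nnjxptxxn", "nnpx", "ntnxtj", "nxppx", "nxtnptj", "nxxttj", "pnppptnptnj", "tpnpnxx", "xjpxpt", "xpjtnpt", "xtpxj"
Leaf count: 12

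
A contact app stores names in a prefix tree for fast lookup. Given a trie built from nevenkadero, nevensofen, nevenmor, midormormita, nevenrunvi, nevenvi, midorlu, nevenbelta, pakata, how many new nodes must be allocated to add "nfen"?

"n" is already a path in the trie; the remaining "fen" must be added.
Each of the 3 remaining characters creates one node.

3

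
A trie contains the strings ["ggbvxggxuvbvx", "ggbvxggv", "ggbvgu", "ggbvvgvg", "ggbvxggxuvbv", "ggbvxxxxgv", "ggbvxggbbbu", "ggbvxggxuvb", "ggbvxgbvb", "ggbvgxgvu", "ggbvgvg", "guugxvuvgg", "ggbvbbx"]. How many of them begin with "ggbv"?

Traverse to the node for "ggbv", then collect every word in that subtree.
Matches: "ggbvbbx", "ggbvgu", "ggbvgvg", "ggbvgxgvu", "ggbvvgvg", "ggbvxgbvb", "ggbvxggbbbu", "ggbvxggv", "ggbvxggxuvb", "ggbvxggxuvbv", "ggbvxggxuvbvx", "ggbvxxxxgv"
Count: 12

12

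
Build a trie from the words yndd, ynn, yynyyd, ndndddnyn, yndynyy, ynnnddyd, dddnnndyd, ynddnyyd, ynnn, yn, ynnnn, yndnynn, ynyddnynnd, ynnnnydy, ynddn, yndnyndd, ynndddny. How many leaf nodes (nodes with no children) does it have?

11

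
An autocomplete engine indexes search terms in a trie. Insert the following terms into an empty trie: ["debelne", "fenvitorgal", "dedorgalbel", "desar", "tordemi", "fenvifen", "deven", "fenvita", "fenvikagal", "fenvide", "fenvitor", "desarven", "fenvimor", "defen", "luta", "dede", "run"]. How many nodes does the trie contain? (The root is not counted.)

68

Insert word by word; a character creates a node only if that edge doesn't already exist:
  "debelne" → 7 new (d, e, b, e, l, n, e)
  "fenvitorgal" → 11 new (f, e, n, v, i, t, o, r, g, a, l)
  "dedorgalbel" → prefix "de" already present; 9 new (d, o, r, g, a, l, b, e, l)
  "desar" → prefix "de" already present; 3 new (s, a, r)
  "tordemi" → 7 new (t, o, r, d, e, m, i)
  "fenvifen" → prefix "fenvi" already present; 3 new (f, e, n)
  "deven" → prefix "de" already present; 3 new (v, e, n)
  "fenvita" → prefix "fenvit" already present; 1 new (a)
  "fenvikagal" → prefix "fenvi" already present; 5 new (k, a, g, a, l)
  "fenvide" → prefix "fenvi" already present; 2 new (d, e)
  "fenvitor" → prefix "fenvitor" already present; 0 new (none)
  "desarven" → prefix "desar" already present; 3 new (v, e, n)
  "fenvimor" → prefix "fenvi" already present; 3 new (m, o, r)
  "defen" → prefix "de" already present; 3 new (f, e, n)
  "luta" → 4 new (l, u, t, a)
  "dede" → prefix "ded" already present; 1 new (e)
  "run" → 3 new (r, u, n)
Total nodes = 7 + 11 + 9 + 3 + 7 + 3 + 3 + 1 + 5 + 2 + 0 + 3 + 3 + 3 + 4 + 1 + 3 = 68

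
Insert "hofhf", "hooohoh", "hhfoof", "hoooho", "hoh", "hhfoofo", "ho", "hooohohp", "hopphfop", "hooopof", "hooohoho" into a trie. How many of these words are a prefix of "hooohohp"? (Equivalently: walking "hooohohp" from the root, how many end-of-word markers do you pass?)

4

Walk "hooohohp" from the root; an end-of-word marker is hit whenever a stored word is a prefix of "hooohohp".
Prefixes of the query that are stored words: "ho", "hoooho", "hooohoh", "hooohohp"
Count: 4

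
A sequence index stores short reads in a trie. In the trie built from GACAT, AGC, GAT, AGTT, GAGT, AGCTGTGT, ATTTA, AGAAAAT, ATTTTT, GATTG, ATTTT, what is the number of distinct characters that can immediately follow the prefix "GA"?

3

Walk "GA" from the root, arriving at one node.
Characters that immediately follow "GA" among the stored strings: {C, G, T}.
That node has 3 child edges.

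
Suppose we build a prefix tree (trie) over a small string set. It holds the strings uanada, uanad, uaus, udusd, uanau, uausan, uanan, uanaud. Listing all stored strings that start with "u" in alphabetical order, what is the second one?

uanada

Words with prefix "u", in lexicographic order: "uanad", "uanada", "uanan", "uanau", "uanaud", "uaus", "uausan", "udusd"
The 2nd is uanada.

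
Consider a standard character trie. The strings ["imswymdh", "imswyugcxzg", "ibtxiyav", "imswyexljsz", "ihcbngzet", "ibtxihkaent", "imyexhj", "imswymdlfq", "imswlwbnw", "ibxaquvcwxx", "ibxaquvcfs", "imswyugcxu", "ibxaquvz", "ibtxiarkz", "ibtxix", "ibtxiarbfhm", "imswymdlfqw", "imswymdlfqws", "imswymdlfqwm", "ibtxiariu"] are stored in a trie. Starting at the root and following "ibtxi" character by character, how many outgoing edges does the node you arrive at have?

Follow the path "ibtxi" to its node, then look at its outgoing edges.
Characters that immediately follow "ibtxi" among the stored strings: {a, h, x, y}.
That node has 4 child edges.

4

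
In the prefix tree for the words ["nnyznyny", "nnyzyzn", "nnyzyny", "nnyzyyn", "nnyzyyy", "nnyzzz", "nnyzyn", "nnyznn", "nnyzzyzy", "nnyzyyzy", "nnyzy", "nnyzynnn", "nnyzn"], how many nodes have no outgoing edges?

10

Leaves are exactly the stored words that no other stored word extends.
Those words: "nnyznn", "nnyznyny", "nnyzynnn", "nnyzyny", "nnyzyyn", "nnyzyyy", "nnyzyyzy", "nnyzyzn", "nnyzzyzy", "nnyzzz"
Leaf count: 10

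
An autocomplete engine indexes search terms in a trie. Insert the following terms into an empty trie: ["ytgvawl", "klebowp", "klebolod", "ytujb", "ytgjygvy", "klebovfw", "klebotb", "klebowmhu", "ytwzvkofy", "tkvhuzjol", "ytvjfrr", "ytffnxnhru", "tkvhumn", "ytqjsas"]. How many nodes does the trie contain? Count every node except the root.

For each word, the new-node count is its length minus the longest prefix already in the trie:
  "ytgvawl" → 7 new (y, t, g, v, a, w, l)
  "klebowp" → 7 new (k, l, e, b, o, w, p)
  "klebolod" → prefix "klebo" already present; 3 new (l, o, d)
  "ytujb" → prefix "yt" already present; 3 new (u, j, b)
  "ytgjygvy" → prefix "ytg" already present; 5 new (j, y, g, v, y)
  "klebovfw" → prefix "klebo" already present; 3 new (v, f, w)
  "klebotb" → prefix "klebo" already present; 2 new (t, b)
  "klebowmhu" → prefix "klebow" already present; 3 new (m, h, u)
  "ytwzvkofy" → prefix "yt" already present; 7 new (w, z, v, k, o, f, y)
  "tkvhuzjol" → 9 new (t, k, v, h, u, z, j, o, l)
  "ytvjfrr" → prefix "yt" already present; 5 new (v, j, f, r, r)
  "ytffnxnhru" → prefix "yt" already present; 8 new (f, f, n, x, n, h, r, u)
  "tkvhumn" → prefix "tkvhu" already present; 2 new (m, n)
  "ytqjsas" → prefix "yt" already present; 5 new (q, j, s, a, s)
Total nodes = 7 + 7 + 3 + 3 + 5 + 3 + 2 + 3 + 7 + 9 + 5 + 8 + 2 + 5 = 69

69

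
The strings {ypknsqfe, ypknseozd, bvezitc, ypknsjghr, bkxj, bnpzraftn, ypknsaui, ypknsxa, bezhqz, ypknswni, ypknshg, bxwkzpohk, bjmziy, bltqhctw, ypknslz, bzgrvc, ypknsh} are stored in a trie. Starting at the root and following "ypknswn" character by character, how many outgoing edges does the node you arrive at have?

Walk "ypknswn" from the root, arriving at one node.
Characters that immediately follow "ypknswn" among the stored strings: {i}.
That node has 1 child edge.

1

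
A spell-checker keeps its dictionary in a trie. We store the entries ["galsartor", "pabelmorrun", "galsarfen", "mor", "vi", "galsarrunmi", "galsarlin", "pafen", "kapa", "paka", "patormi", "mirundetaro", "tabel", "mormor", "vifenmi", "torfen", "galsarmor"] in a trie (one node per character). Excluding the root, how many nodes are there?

Count nodes per top-level branch (shared prefixes stored once):
  'g'-branch (galsarfen, galsarlin, galsarmor, galsarrunmi, galsartor): 23 nodes
  'k'-branch (kapa): 4 nodes
  'm'-branch (mirundetaro, mor, mormor): 16 nodes
  'p'-branch (pabelmorrun, pafen, paka, patormi): 21 nodes
  't'-branch (tabel, torfen): 10 nodes
  'v'-branch (vi, vifenmi): 7 nodes
Sum: 81

81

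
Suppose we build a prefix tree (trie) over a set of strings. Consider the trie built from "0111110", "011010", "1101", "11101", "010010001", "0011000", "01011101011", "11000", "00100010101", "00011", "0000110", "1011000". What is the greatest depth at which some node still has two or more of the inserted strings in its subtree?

3

Equivalently: take the maximum, over all pairs, of their longest common prefix length.
e.g. "0000110" and "00011" share the prefix "000" of length 3; no pair shares a longer one.
Longest shared-prefix length: 3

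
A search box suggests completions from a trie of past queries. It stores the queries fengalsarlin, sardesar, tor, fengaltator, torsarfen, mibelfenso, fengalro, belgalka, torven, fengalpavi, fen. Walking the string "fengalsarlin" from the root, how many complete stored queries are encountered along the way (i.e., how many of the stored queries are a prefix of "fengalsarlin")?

2

Traverse "fengalsarlin" character by character; count nodes along the way that are marked as word ends.
Prefixes of the query that are stored words: "fen", "fengalsarlin"
Count: 2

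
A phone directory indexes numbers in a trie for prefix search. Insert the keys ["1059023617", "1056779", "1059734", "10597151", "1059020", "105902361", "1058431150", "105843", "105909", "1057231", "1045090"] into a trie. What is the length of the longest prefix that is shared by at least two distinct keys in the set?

9

Equivalently: take the maximum, over all pairs, of their longest common prefix length.
"105902361" and "1059023617" agree on "105902361" (9 characters) before diverging; nothing deeper is shared.
Longest shared-prefix length: 9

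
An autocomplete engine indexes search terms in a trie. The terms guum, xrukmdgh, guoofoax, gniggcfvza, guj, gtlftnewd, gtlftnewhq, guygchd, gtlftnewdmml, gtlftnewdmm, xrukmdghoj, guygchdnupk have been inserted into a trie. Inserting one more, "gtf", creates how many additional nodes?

1

"gt" is already a path in the trie; the remaining "f" must be added.
New nodes needed: |"gtf"| − 2 = 3 − 2 = 1.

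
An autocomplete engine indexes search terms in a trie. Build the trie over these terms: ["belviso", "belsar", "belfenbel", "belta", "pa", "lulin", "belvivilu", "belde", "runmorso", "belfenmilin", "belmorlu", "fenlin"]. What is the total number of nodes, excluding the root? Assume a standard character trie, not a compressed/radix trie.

55

Count nodes per top-level branch (shared prefixes stored once):
  'b'-branch (belde, belfenbel, belfenmilin, belmorlu, belsar, belta, belviso, belvivilu): 34 nodes
  'f'-branch (fenlin): 6 nodes
  'l'-branch (lulin): 5 nodes
  'p'-branch (pa): 2 nodes
  'r'-branch (runmorso): 8 nodes
Sum: 55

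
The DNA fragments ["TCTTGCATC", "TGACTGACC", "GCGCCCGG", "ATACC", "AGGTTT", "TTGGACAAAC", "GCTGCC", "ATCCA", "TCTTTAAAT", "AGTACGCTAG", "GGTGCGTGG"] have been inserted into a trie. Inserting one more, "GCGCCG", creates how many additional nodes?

"GCGCC" is already a path in the trie; the remaining "G" must be added.
So 6 − 5 = 1 new nodes.

1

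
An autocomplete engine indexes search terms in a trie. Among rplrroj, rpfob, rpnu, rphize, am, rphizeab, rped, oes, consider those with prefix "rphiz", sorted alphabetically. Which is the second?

Filter for "rphiz…" and sort: "rphize", "rphizeab"
Position 2: rphizeab

rphizeab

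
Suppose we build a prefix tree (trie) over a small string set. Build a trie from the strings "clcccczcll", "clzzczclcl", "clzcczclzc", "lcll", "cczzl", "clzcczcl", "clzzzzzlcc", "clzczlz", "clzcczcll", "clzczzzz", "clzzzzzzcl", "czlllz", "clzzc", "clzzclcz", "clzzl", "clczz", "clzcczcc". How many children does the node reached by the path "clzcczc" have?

Walk "clzcczc" from the root, arriving at one node.
Characters that immediately follow "clzcczc" among the stored strings: {c, l}.
That node has 2 child edges.

2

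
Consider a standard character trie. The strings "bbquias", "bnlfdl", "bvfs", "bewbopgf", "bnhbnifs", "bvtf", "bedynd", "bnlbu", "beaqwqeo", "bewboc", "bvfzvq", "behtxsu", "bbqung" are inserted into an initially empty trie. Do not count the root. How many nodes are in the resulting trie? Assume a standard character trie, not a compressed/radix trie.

53

Insert word by word; a character creates a node only if that edge doesn't already exist:
  "bbquias" → 7 new (b, b, q, u, i, a, s)
  "bnlfdl" → prefix "b" already present; 5 new (n, l, f, d, l)
  "bvfs" → prefix "b" already present; 3 new (v, f, s)
  "bewbopgf" → prefix "b" already present; 7 new (e, w, b, o, p, g, f)
  "bnhbnifs" → prefix "bn" already present; 6 new (h, b, n, i, f, s)
  "bvtf" → prefix "bv" already present; 2 new (t, f)
  "bedynd" → prefix "be" already present; 4 new (d, y, n, d)
  "bnlbu" → prefix "bnl" already present; 2 new (b, u)
  "beaqwqeo" → prefix "be" already present; 6 new (a, q, w, q, e, o)
  "bewboc" → prefix "bewbo" already present; 1 new (c)
  "bvfzvq" → prefix "bvf" already present; 3 new (z, v, q)
  "behtxsu" → prefix "be" already present; 5 new (h, t, x, s, u)
  "bbqung" → prefix "bbqu" already present; 2 new (n, g)
Total nodes = 7 + 5 + 3 + 7 + 6 + 2 + 4 + 2 + 6 + 1 + 3 + 5 + 2 = 53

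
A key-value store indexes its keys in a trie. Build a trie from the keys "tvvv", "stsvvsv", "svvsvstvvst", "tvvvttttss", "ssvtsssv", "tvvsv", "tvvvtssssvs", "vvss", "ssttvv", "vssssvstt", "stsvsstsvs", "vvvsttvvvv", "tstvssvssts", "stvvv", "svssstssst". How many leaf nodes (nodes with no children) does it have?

14

Leaves are exactly the stored words that no other stored word extends.
Those words: "ssttvv", "ssvtsssv", "stsvsstsvs", "stsvvsv", "stvvv", "svssstssst", "svvsvstvvst", "tstvssvssts", "tvvsv", "tvvvtssssvs", "tvvvttttss", "vssssvstt", "vvss", "vvvsttvvvv"
Leaf count: 14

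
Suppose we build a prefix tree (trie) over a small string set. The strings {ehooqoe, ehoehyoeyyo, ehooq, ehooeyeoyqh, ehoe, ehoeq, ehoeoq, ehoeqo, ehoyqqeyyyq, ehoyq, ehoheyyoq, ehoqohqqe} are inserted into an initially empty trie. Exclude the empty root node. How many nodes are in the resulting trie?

Trace insertions, counting only characters that open a new branch:
  "ehooqoe" → 7 new (e, h, o, o, q, o, e)
  "ehoehyoeyyo" → prefix "eho" already present; 8 new (e, h, y, o, e, y, y, o)
  "ehooq" → prefix "ehooq" already present; 0 new (none)
  "ehooeyeoyqh" → prefix "ehoo" already present; 7 new (e, y, e, o, y, q, h)
  "ehoe" → prefix "ehoe" already present; 0 new (none)
  "ehoeq" → prefix "ehoe" already present; 1 new (q)
  "ehoeoq" → prefix "ehoe" already present; 2 new (o, q)
  "ehoeqo" → prefix "ehoeq" already present; 1 new (o)
  "ehoyqqeyyyq" → prefix "eho" already present; 8 new (y, q, q, e, y, y, y, q)
  "ehoyq" → prefix "ehoyq" already present; 0 new (none)
  "ehoheyyoq" → prefix "eho" already present; 6 new (h, e, y, y, o, q)
  "ehoqohqqe" → prefix "eho" already present; 6 new (q, o, h, q, q, e)
Total nodes = 7 + 8 + 0 + 7 + 0 + 1 + 2 + 1 + 8 + 0 + 6 + 6 = 46

46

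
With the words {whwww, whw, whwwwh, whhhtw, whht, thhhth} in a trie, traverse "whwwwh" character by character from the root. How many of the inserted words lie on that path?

Check each prefix of "whwwwh" against the stored set — each match is an end-marker on the path.
Prefixes of the query that are stored words: "whw", "whwww", "whwwwh"
Count: 3

3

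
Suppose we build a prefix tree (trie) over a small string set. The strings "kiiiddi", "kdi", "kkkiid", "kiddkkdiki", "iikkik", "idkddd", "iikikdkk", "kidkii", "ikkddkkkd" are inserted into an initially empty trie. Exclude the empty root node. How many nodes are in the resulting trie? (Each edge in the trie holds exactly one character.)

49

Count nodes per top-level branch (shared prefixes stored once):
  'i'-branch (idkddd, iikikdkk, iikkik, ikkddkkkd): 24 nodes
  'k'-branch (kdi, kiddkkdiki, kidkii, kiiiddi, kkkiid): 25 nodes
Sum: 49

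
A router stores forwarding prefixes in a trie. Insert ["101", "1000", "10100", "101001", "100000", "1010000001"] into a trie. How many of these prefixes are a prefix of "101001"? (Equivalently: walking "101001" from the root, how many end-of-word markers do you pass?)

3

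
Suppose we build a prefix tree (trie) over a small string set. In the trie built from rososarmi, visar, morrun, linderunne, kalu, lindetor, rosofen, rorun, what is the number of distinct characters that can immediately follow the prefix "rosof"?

1

Walk "rosof" from the root, arriving at one node.
Characters that immediately follow "rosof" among the stored strings: {e}.
That node has 1 child edge.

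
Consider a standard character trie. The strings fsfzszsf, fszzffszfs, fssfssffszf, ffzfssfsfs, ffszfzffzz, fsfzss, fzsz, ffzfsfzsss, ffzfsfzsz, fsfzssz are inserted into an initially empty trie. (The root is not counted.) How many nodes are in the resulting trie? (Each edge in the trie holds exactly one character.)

53

For each word, the new-node count is its length minus the longest prefix already in the trie:
  "fsfzszsf" → 8 new (f, s, f, z, s, z, s, f)
  "fszzffszfs" → prefix "fs" already present; 8 new (z, z, f, f, s, z, f, s)
  "fssfssffszf" → prefix "fs" already present; 9 new (s, f, s, s, f, f, s, z, f)
  "ffzfssfsfs" → prefix "f" already present; 9 new (f, z, f, s, s, f, s, f, s)
  "ffszfzffzz" → prefix "ff" already present; 8 new (s, z, f, z, f, f, z, z)
  "fsfzss" → prefix "fsfzs" already present; 1 new (s)
  "fzsz" → prefix "f" already present; 3 new (z, s, z)
  "ffzfsfzsss" → prefix "ffzfs" already present; 5 new (f, z, s, s, s)
  "ffzfsfzsz" → prefix "ffzfsfzs" already present; 1 new (z)
  "fsfzssz" → prefix "fsfzss" already present; 1 new (z)
Total nodes = 8 + 8 + 9 + 9 + 8 + 1 + 3 + 5 + 1 + 1 = 53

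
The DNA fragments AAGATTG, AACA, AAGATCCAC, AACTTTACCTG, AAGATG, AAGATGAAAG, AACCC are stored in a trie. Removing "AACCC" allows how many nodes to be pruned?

Walk "AACCC" from the leaf back toward the root, removing each node that no remaining word uses.
The suffix "CC" (2 nodes) is used only by "AACCC"; the node for "AAC" still has the child "A", so pruning stops there.
Nodes removed: 2

2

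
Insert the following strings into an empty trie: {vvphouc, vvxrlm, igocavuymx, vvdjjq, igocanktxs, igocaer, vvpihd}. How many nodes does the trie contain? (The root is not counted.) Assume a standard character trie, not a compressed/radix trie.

Count nodes per top-level branch (shared prefixes stored once):
  'i'-branch (igocaer, igocanktxs, igocavuymx): 17 nodes
  'v'-branch (vvdjjq, vvphouc, vvpihd, vvxrlm): 18 nodes
Sum: 35

35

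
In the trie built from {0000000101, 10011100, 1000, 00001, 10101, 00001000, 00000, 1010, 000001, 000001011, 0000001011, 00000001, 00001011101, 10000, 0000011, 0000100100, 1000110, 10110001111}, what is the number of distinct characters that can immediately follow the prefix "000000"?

2

Follow the path "000000" to its node, then look at its outgoing edges.
Characters that immediately follow "000000" among the stored strings: {0, 1}.
That node has 2 child edges.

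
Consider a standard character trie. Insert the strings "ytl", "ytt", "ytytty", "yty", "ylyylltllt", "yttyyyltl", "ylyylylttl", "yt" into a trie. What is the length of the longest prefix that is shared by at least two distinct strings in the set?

Equivalently: take the maximum, over all pairs, of their longest common prefix length.
"ylyylltllt" and "ylyylylttl" agree on "ylyyl" (5 characters) before diverging; nothing deeper is shared.
Longest shared-prefix length: 5

5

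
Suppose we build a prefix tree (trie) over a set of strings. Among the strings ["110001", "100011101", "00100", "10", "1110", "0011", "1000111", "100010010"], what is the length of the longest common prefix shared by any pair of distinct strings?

7

Look for the deepest trie node that still has at least two words in its subtree.
e.g. "1000111" and "100011101" share the prefix "1000111" of length 7; no pair shares a longer one.
Longest shared-prefix length: 7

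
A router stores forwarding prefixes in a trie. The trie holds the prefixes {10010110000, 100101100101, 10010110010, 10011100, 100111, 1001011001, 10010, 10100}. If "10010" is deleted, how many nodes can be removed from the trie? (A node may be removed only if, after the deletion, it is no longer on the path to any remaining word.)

0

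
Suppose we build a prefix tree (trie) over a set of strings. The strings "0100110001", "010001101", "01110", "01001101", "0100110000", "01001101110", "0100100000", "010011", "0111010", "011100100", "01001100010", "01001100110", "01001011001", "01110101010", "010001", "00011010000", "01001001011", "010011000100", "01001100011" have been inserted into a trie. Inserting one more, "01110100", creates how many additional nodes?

1

"0111010" is already a path in the trie; the remaining "0" must be added.
Each of the 1 remaining characters creates one node.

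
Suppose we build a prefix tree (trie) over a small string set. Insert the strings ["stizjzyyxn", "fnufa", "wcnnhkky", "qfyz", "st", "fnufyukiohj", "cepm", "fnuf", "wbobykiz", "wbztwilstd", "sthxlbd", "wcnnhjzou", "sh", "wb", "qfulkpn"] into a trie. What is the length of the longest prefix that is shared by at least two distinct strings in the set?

Look for the deepest trie node that still has at least two words in its subtree.
e.g. "wcnnhjzou" and "wcnnhkky" share the prefix "wcnnh" of length 5; no pair shares a longer one.
Longest shared-prefix length: 5

5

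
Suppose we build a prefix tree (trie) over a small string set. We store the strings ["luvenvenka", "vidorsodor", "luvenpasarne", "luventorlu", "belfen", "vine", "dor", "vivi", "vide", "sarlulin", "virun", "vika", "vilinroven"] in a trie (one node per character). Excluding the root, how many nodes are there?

For each word, the new-node count is its length minus the longest prefix already in the trie:
  "luvenvenka" → 10 new (l, u, v, e, n, v, e, n, k, a)
  "vidorsodor" → 10 new (v, i, d, o, r, s, o, d, o, r)
  "luvenpasarne" → prefix "luven" already present; 7 new (p, a, s, a, r, n, e)
  "luventorlu" → prefix "luven" already present; 5 new (t, o, r, l, u)
  "belfen" → 6 new (b, e, l, f, e, n)
  "vine" → prefix "vi" already present; 2 new (n, e)
  "dor" → 3 new (d, o, r)
  "vivi" → prefix "vi" already present; 2 new (v, i)
  "vide" → prefix "vid" already present; 1 new (e)
  "sarlulin" → 8 new (s, a, r, l, u, l, i, n)
  "virun" → prefix "vi" already present; 3 new (r, u, n)
  "vika" → prefix "vi" already present; 2 new (k, a)
  "vilinroven" → prefix "vi" already present; 8 new (l, i, n, r, o, v, e, n)
Total nodes = 10 + 10 + 7 + 5 + 6 + 2 + 3 + 2 + 1 + 8 + 3 + 2 + 8 = 67

67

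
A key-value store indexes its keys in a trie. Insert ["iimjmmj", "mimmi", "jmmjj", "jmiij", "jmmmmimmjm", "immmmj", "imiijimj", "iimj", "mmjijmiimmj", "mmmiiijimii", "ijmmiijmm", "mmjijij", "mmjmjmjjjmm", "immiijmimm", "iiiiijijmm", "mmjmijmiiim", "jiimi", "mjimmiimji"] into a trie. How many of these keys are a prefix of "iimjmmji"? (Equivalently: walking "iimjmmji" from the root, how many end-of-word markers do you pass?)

Traverse "iimjmmji" character by character; count nodes along the way that are marked as word ends.
Prefixes of the query that are stored words: "iimj", "iimjmmj"
Count: 2

2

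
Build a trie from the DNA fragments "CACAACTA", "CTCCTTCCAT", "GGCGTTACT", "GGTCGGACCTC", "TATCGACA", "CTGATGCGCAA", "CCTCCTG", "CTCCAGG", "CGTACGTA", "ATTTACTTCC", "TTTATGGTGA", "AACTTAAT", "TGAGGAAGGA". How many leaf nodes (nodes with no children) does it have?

A leaf is a node with no children — equivalently, the end of a word that is not a proper prefix of any other stored word.
Those words: "AACTTAAT", "ATTTACTTCC", "CACAACTA", "CCTCCTG", "CGTACGTA", "CTCCAGG", "CTCCTTCCAT", "CTGATGCGCAA", "GGCGTTACT", "GGTCGGACCTC", "TATCGACA", "TGAGGAAGGA", "TTTATGGTGA"
Leaf count: 13

13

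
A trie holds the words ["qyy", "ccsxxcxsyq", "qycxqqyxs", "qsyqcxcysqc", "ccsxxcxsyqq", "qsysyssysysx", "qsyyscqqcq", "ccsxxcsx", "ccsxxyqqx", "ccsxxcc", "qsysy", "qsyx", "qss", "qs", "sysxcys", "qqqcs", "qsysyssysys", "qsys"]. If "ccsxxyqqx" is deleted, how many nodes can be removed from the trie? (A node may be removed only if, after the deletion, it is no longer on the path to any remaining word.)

4

A node on "ccsxxyqqx"'s path can go only if nothing else ends at it or branches off below it.
The suffix "yqqx" (4 nodes) is used only by "ccsxxyqqx"; the node for "ccsxx" still has the child "c", so pruning stops there.
Nodes removed: 4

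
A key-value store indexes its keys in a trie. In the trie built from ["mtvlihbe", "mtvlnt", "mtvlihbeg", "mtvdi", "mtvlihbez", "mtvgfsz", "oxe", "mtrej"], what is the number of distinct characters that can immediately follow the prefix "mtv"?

3

Walk "mtv" from the root, arriving at one node.
Characters that immediately follow "mtv" among the stored strings: {d, g, l}.
That node has 3 child edges.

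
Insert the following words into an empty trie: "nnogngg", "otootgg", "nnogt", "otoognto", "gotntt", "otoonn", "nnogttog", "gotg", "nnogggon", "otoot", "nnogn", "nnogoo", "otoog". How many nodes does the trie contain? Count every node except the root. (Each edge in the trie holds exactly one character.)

Trace insertions, counting only characters that open a new branch:
  "nnogngg" → 7 new (n, n, o, g, n, g, g)
  "otootgg" → 7 new (o, t, o, o, t, g, g)
  "nnogt" → prefix "nnog" already present; 1 new (t)
  "otoognto" → prefix "otoo" already present; 4 new (g, n, t, o)
  "gotntt" → 6 new (g, o, t, n, t, t)
  "otoonn" → prefix "otoo" already present; 2 new (n, n)
  "nnogttog" → prefix "nnogt" already present; 3 new (t, o, g)
  "gotg" → prefix "got" already present; 1 new (g)
  "nnogggon" → prefix "nnog" already present; 4 new (g, g, o, n)
  "otoot" → prefix "otoot" already present; 0 new (none)
  "nnogn" → prefix "nnogn" already present; 0 new (none)
  "nnogoo" → prefix "nnog" already present; 2 new (o, o)
  "otoog" → prefix "otoog" already present; 0 new (none)
Total nodes = 7 + 7 + 1 + 4 + 6 + 2 + 3 + 1 + 4 + 0 + 0 + 2 + 0 = 37

37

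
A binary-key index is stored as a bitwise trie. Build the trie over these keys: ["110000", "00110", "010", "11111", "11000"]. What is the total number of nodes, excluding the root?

16

Trie structure (* marks end of a word):
(root)
├─ 0
│  ├─ 0
│  │  └─ 1
│  │     └─ 1
│  │        └─ 0 *
│  └─ 1
│     └─ 0 *
└─ 1
   └─ 1
      ├─ 0
      │  └─ 0
      │     └─ 0 *
      │        └─ 0 *
      └─ 1
         └─ 1
            └─ 1 *
Counting every labelled node above: 16.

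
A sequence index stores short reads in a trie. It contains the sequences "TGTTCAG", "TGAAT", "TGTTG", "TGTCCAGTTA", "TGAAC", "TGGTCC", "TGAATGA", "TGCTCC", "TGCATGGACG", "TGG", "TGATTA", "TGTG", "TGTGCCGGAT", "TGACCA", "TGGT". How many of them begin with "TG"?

Walk to "TG"; the words in its subtree are exactly those with that prefix.
Words under "TG": TGAAC, TGAAT, TGAATGA, TGACCA, TGATTA, TGCATGGACG, TGCTCC, TGG, TGGT, TGGTCC, TGTCCAGTTA, TGTG, TGTGCCGGAT, TGTTCAG, TGTTG
Count: 15

15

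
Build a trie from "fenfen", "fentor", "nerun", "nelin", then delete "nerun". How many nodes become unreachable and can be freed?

3

After clearing the end-marker at "nerun", prune upward until reaching a node still needed by another word.
The suffix "run" (3 nodes) is used only by "nerun"; the node for "ne" still has the child "l", so pruning stops there.
Nodes removed: 3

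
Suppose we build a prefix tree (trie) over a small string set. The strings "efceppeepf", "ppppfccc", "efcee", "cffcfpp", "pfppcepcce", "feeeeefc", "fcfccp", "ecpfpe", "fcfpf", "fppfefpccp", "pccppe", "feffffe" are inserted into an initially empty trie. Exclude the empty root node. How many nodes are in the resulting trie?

74

Trace insertions, counting only characters that open a new branch:
  "efceppeepf" → 10 new (e, f, c, e, p, p, e, e, p, f)
  "ppppfccc" → 8 new (p, p, p, p, f, c, c, c)
  "efcee" → prefix "efce" already present; 1 new (e)
  "cffcfpp" → 7 new (c, f, f, c, f, p, p)
  "pfppcepcce" → prefix "p" already present; 9 new (f, p, p, c, e, p, c, c, e)
  "feeeeefc" → 8 new (f, e, e, e, e, e, f, c)
  "fcfccp" → prefix "f" already present; 5 new (c, f, c, c, p)
  "ecpfpe" → prefix "e" already present; 5 new (c, p, f, p, e)
  "fcfpf" → prefix "fcf" already present; 2 new (p, f)
  "fppfefpccp" → prefix "f" already present; 9 new (p, p, f, e, f, p, c, c, p)
  "pccppe" → prefix "p" already present; 5 new (c, c, p, p, e)
  "feffffe" → prefix "fe" already present; 5 new (f, f, f, f, e)
Total nodes = 10 + 8 + 1 + 7 + 9 + 8 + 5 + 5 + 2 + 9 + 5 + 5 = 74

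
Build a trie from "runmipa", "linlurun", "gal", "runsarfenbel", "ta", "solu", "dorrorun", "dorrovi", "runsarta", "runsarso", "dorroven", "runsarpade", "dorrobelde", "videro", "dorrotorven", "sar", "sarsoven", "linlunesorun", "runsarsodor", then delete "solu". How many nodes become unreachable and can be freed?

3

Walk "solu" from the leaf back toward the root, removing each node that no remaining word uses.
The suffix "olu" (3 nodes) is used only by "solu"; the node for "s" still has the child "a", so pruning stops there.
Nodes removed: 3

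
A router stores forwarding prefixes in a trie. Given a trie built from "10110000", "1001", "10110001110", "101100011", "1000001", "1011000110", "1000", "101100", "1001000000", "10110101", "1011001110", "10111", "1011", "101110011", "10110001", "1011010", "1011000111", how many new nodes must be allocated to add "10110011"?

0

Every character of "10110011" already lies on an existing path (it is a prefix of some stored word).
No new nodes are needed: 0.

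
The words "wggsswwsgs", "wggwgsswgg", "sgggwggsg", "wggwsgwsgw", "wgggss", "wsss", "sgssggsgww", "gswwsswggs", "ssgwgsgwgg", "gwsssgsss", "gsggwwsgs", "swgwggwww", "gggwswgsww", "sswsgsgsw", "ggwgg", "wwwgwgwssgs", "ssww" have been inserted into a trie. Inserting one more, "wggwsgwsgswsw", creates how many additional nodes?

4

"wggwsgwsg" is already a path in the trie; the remaining "swsw" must be added.
So 13 − 9 = 4 new nodes.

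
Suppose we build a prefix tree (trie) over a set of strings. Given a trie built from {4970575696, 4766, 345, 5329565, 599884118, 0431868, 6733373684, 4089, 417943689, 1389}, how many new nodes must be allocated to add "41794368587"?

"41794368" is already a path in the trie; the remaining "587" must be added.
So 11 − 8 = 3 new nodes.

3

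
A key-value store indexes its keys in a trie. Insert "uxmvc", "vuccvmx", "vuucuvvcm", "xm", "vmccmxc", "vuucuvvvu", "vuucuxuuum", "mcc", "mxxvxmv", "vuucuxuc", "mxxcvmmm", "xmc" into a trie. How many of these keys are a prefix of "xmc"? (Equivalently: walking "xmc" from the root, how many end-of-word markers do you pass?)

Check each prefix of "xmc" against the stored set — each match is an end-marker on the path.
Prefixes of the query that are stored words: "xm", "xmc"
Count: 2

2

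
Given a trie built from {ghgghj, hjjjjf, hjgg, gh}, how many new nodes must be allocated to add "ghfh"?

Walking "ghfh" from the root, the first 2 characters ("gh") follow existing edges; "f" is the first miss.
Each of the 2 remaining characters creates one node.

2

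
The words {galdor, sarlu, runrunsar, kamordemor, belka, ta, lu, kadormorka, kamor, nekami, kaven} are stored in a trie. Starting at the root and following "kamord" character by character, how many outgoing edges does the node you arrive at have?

1

Walk "kamord" from the root, arriving at one node.
Distinct next characters after "kamord": e.
That node has 1 child edge.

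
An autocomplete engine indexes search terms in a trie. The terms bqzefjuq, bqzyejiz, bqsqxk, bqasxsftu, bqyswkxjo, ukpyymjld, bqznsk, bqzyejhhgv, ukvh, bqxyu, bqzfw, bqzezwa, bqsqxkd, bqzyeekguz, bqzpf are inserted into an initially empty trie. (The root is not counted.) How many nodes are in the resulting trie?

Trace insertions, counting only characters that open a new branch:
  "bqzefjuq" → 8 new (b, q, z, e, f, j, u, q)
  "bqzyejiz" → prefix "bqz" already present; 5 new (y, e, j, i, z)
  "bqsqxk" → prefix "bq" already present; 4 new (s, q, x, k)
  "bqasxsftu" → prefix "bq" already present; 7 new (a, s, x, s, f, t, u)
  "bqyswkxjo" → prefix "bq" already present; 7 new (y, s, w, k, x, j, o)
  "ukpyymjld" → 9 new (u, k, p, y, y, m, j, l, d)
  "bqznsk" → prefix "bqz" already present; 3 new (n, s, k)
  "bqzyejhhgv" → prefix "bqzyej" already present; 4 new (h, h, g, v)
  "ukvh" → prefix "uk" already present; 2 new (v, h)
  "bqxyu" → prefix "bq" already present; 3 new (x, y, u)
  "bqzfw" → prefix "bqz" already present; 2 new (f, w)
  "bqzezwa" → prefix "bqze" already present; 3 new (z, w, a)
  "bqsqxkd" → prefix "bqsqxk" already present; 1 new (d)
  "bqzyeekguz" → prefix "bqzye" already present; 5 new (e, k, g, u, z)
  "bqzpf" → prefix "bqz" already present; 2 new (p, f)
Total nodes = 8 + 5 + 4 + 7 + 7 + 9 + 3 + 4 + 2 + 3 + 2 + 3 + 1 + 5 + 2 = 65

65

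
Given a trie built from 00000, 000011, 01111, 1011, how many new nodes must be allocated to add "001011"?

4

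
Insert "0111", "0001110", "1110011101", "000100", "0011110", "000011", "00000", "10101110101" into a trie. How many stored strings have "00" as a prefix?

Walk to "00"; the words in its subtree are exactly those with that prefix.
Matches: "00000", "000011", "000100", "0001110", "0011110"
Count: 5

5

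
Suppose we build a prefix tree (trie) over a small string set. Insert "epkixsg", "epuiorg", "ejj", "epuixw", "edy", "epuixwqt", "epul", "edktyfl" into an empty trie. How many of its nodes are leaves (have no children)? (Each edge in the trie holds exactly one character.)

Leaves are exactly the stored words that no other stored word extends.
Those words: "edktyfl", "edy", "ejj", "epkixsg", "epuiorg", "epuixwqt", "epul"
Leaf count: 7

7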